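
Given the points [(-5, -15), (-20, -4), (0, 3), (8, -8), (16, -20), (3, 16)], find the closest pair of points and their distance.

Computing all pairwise distances among 6 points:

d((-5, -15), (-20, -4)) = 18.6011
d((-5, -15), (0, 3)) = 18.6815
d((-5, -15), (8, -8)) = 14.7648
d((-5, -15), (16, -20)) = 21.587
d((-5, -15), (3, 16)) = 32.0156
d((-20, -4), (0, 3)) = 21.1896
d((-20, -4), (8, -8)) = 28.2843
d((-20, -4), (16, -20)) = 39.3954
d((-20, -4), (3, 16)) = 30.4795
d((0, 3), (8, -8)) = 13.6015
d((0, 3), (16, -20)) = 28.0179
d((0, 3), (3, 16)) = 13.3417 <-- minimum
d((8, -8), (16, -20)) = 14.4222
d((8, -8), (3, 16)) = 24.5153
d((16, -20), (3, 16)) = 38.2753

Closest pair: (0, 3) and (3, 16) with distance 13.3417

The closest pair is (0, 3) and (3, 16) with Euclidean distance 13.3417. For 6 points, brute-force pairwise comparison is shown above. For large n, the divide-and-conquer algorithm (sort by x, recurse on halves, check the dividing strip) achieves O(n log n).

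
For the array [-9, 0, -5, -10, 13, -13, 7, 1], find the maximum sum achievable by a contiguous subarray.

Using Kadane's algorithm on [-9, 0, -5, -10, 13, -13, 7, 1]:

Scanning through the array:
Position 1 (value 0): max_ending_here = 0, max_so_far = 0
Position 2 (value -5): max_ending_here = -5, max_so_far = 0
Position 3 (value -10): max_ending_here = -10, max_so_far = 0
Position 4 (value 13): max_ending_here = 13, max_so_far = 13
Position 5 (value -13): max_ending_here = 0, max_so_far = 13
Position 6 (value 7): max_ending_here = 7, max_so_far = 13
Position 7 (value 1): max_ending_here = 8, max_so_far = 13

Maximum subarray: [13]
Maximum sum: 13

The maximum subarray is [13] with sum 13. This subarray runs from index 4 to index 4.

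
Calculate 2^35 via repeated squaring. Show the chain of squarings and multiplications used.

Computing 2^35 by squaring (build up from 2^1; each line after the first costs one multiplication):

2^1 = 2
2^2 = (2^1)^2 = 2^2 = 4
2^4 = (2^2)^2 = 4^2 = 16
2^8 = (2^4)^2 = 16^2 = 256
2^16 = (2^8)^2 = 256^2 = 65536
2^17 = 2 * 2^16 = 2 * 65536 = 131072
2^34 = (2^17)^2 = 131072^2 = 17179869184
2^35 = 2 * 2^34 = 2 * 17179869184 = 34359738368

Result: 34359738368
Multiplications needed: 7 (7 lines after 2^1)

2^35 = 34359738368. Using exponentiation by squaring, this requires 7 multiplications. The key idea: if the exponent is even, square the half-power; if odd, multiply by the base once.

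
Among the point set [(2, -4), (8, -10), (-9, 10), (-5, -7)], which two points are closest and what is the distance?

Computing all pairwise distances among 4 points:

d((2, -4), (8, -10)) = 8.4853
d((2, -4), (-9, 10)) = 17.8045
d((2, -4), (-5, -7)) = 7.6158 <-- minimum
d((8, -10), (-9, 10)) = 26.2488
d((8, -10), (-5, -7)) = 13.3417
d((-9, 10), (-5, -7)) = 17.4642

Closest pair: (2, -4) and (-5, -7) with distance 7.6158

The closest pair is (2, -4) and (-5, -7) with Euclidean distance 7.6158. For 4 points, brute-force pairwise comparison is shown above. For large n, the divide-and-conquer algorithm (sort by x, recurse on halves, check the dividing strip) achieves O(n log n).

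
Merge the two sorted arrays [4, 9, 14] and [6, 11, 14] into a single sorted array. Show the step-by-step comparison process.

Merging process:

Compare 4 vs 6: take 4 from left. Merged: [4]
Compare 9 vs 6: take 6 from right. Merged: [4, 6]
Compare 9 vs 11: take 9 from left. Merged: [4, 6, 9]
Compare 14 vs 11: take 11 from right. Merged: [4, 6, 9, 11]
Compare 14 vs 14: take 14 from left. Merged: [4, 6, 9, 11, 14]
Append remaining from right: [14]. Merged: [4, 6, 9, 11, 14, 14]

Final merged array: [4, 6, 9, 11, 14, 14]
Total comparisons: 5

The merged array is [4, 6, 9, 11, 14, 14], requiring 5 comparisons. The merge step runs in O(n) time where n is the total number of elements.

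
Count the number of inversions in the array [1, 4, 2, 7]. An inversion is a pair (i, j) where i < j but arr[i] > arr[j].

Finding inversions in [1, 4, 2, 7]:

(1, 2): arr[1]=4 > arr[2]=2

Total inversions: 1

The array has 1 inversion(s): (1,2). Each pair (i,j) satisfies i < j and arr[i] > arr[j].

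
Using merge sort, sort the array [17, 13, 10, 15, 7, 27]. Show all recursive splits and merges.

Merge sort trace:

Split: [17, 13, 10, 15, 7, 27] -> [17, 13, 10] and [15, 7, 27]
  Split: [17, 13, 10] -> [17] and [13, 10]
    Split: [13, 10] -> [13] and [10]
    Merge: [13] + [10] -> [10, 13]
  Merge: [17] + [10, 13] -> [10, 13, 17]
  Split: [15, 7, 27] -> [15] and [7, 27]
    Split: [7, 27] -> [7] and [27]
    Merge: [7] + [27] -> [7, 27]
  Merge: [15] + [7, 27] -> [7, 15, 27]
Merge: [10, 13, 17] + [7, 15, 27] -> [7, 10, 13, 15, 17, 27]

Final sorted array: [7, 10, 13, 15, 17, 27]

The merge sort proceeds by recursively splitting the array and merging sorted halves.
After all merges, the sorted array is [7, 10, 13, 15, 17, 27].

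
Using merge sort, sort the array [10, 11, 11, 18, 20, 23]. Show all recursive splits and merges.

Merge sort trace:

Split: [10, 11, 11, 18, 20, 23] -> [10, 11, 11] and [18, 20, 23]
  Split: [10, 11, 11] -> [10] and [11, 11]
    Split: [11, 11] -> [11] and [11]
    Merge: [11] + [11] -> [11, 11]
  Merge: [10] + [11, 11] -> [10, 11, 11]
  Split: [18, 20, 23] -> [18] and [20, 23]
    Split: [20, 23] -> [20] and [23]
    Merge: [20] + [23] -> [20, 23]
  Merge: [18] + [20, 23] -> [18, 20, 23]
Merge: [10, 11, 11] + [18, 20, 23] -> [10, 11, 11, 18, 20, 23]

Final sorted array: [10, 11, 11, 18, 20, 23]

The merge sort proceeds by recursively splitting the array and merging sorted halves.
After all merges, the sorted array is [10, 11, 11, 18, 20, 23].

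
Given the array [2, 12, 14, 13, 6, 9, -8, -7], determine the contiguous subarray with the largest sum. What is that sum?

Using Kadane's algorithm on [2, 12, 14, 13, 6, 9, -8, -7]:

Scanning through the array:
Position 1 (value 12): max_ending_here = 14, max_so_far = 14
Position 2 (value 14): max_ending_here = 28, max_so_far = 28
Position 3 (value 13): max_ending_here = 41, max_so_far = 41
Position 4 (value 6): max_ending_here = 47, max_so_far = 47
Position 5 (value 9): max_ending_here = 56, max_so_far = 56
Position 6 (value -8): max_ending_here = 48, max_so_far = 56
Position 7 (value -7): max_ending_here = 41, max_so_far = 56

Maximum subarray: [2, 12, 14, 13, 6, 9]
Maximum sum: 56

The maximum subarray is [2, 12, 14, 13, 6, 9] with sum 56. This subarray runs from index 0 to index 5.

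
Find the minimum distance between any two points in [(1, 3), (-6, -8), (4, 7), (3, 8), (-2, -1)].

Computing all pairwise distances among 5 points:

d((1, 3), (-6, -8)) = 13.0384
d((1, 3), (4, 7)) = 5.0
d((1, 3), (3, 8)) = 5.3852
d((1, 3), (-2, -1)) = 5.0
d((-6, -8), (4, 7)) = 18.0278
d((-6, -8), (3, 8)) = 18.3576
d((-6, -8), (-2, -1)) = 8.0623
d((4, 7), (3, 8)) = 1.4142 <-- minimum
d((4, 7), (-2, -1)) = 10.0
d((3, 8), (-2, -1)) = 10.2956

Closest pair: (4, 7) and (3, 8) with distance 1.4142

The closest pair is (4, 7) and (3, 8) with Euclidean distance 1.4142. For 5 points, brute-force pairwise comparison is shown above. For large n, the divide-and-conquer algorithm (sort by x, recurse on halves, check the dividing strip) achieves O(n log n).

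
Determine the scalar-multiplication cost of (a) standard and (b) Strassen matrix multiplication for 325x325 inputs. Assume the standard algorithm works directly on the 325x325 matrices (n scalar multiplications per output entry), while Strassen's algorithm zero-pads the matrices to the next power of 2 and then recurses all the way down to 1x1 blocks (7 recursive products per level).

Matrix multiplication for 325x325 matrices:

Strassen's algorithm requires power-of-2 dimensions. Pad 325x325 to 512x512 (next power of 2).

Standard algorithm: 325^3 = 34328125 multiplications
Strassen's algorithm: 7^(log2(512)) = 7^9 = 40353607 multiplications
Difference: 34328125 - 40353607 = -6025482 (Strassen uses MORE here due to padding overhead — for small or just-over-power-of-2 n, padding can outweigh the per-level savings)

Standard: 34328125 multiplications (325^3). Strassen: 40353607 multiplications (7^9, after padding to 512x512). Strassen reduces 8 recursive multiplications to 7 at each level.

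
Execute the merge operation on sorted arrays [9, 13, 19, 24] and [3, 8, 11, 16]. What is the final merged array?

Merging process:

Compare 9 vs 3: take 3 from right. Merged: [3]
Compare 9 vs 8: take 8 from right. Merged: [3, 8]
Compare 9 vs 11: take 9 from left. Merged: [3, 8, 9]
Compare 13 vs 11: take 11 from right. Merged: [3, 8, 9, 11]
Compare 13 vs 16: take 13 from left. Merged: [3, 8, 9, 11, 13]
Compare 19 vs 16: take 16 from right. Merged: [3, 8, 9, 11, 13, 16]
Append remaining from left: [19, 24]. Merged: [3, 8, 9, 11, 13, 16, 19, 24]

Final merged array: [3, 8, 9, 11, 13, 16, 19, 24]
Total comparisons: 6

The merged array is [3, 8, 9, 11, 13, 16, 19, 24], requiring 6 comparisons. The merge step runs in O(n) time where n is the total number of elements.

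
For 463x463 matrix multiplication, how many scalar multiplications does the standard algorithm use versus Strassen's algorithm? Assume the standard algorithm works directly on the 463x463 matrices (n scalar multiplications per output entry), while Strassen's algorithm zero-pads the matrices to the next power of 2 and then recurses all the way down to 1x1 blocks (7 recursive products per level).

Matrix multiplication for 463x463 matrices:

Strassen's algorithm requires power-of-2 dimensions. Pad 463x463 to 512x512 (next power of 2).

Standard algorithm: 463^3 = 99252847 multiplications
Strassen's algorithm: 7^(log2(512)) = 7^9 = 40353607 multiplications
Savings: 99252847 - 40353607 = 58899240 multiplications

Standard: 99252847 multiplications (463^3). Strassen: 40353607 multiplications (7^9, after padding to 512x512). Strassen reduces 8 recursive multiplications to 7 at each level.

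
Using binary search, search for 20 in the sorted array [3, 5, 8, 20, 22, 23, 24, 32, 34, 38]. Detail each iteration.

Binary search for 20 in [3, 5, 8, 20, 22, 23, 24, 32, 34, 38]:

lo=0, hi=9, mid=4, arr[mid]=22 -> 22 > 20, search left half
lo=0, hi=3, mid=1, arr[mid]=5 -> 5 < 20, search right half
lo=2, hi=3, mid=2, arr[mid]=8 -> 8 < 20, search right half
lo=3, hi=3, mid=3, arr[mid]=20 -> Found target at index 3!

Binary search finds 20 at index 3 after 4 comparisons. The search repeatedly halves the search space by comparing with the middle element.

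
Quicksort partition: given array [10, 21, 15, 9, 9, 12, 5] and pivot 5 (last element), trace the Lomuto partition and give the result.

Lomuto partition with pivot = 5:

Initial array: [10, 21, 15, 9, 9, 12, 5]

arr[0]=10 > 5: no swap
arr[1]=21 > 5: no swap
arr[2]=15 > 5: no swap
arr[3]=9 > 5: no swap
arr[4]=9 > 5: no swap
arr[5]=12 > 5: no swap

Place pivot at position 0: [5, 21, 15, 9, 9, 12, 10]
Pivot position: 0

After partitioning with pivot 5, the array becomes [5, 21, 15, 9, 9, 12, 10]. The pivot is placed at index 0. All elements to the left of the pivot are <= 5, and all elements to the right are > 5.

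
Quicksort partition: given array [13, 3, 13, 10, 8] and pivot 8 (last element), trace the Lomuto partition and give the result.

Lomuto partition with pivot = 8:

Initial array: [13, 3, 13, 10, 8]

arr[0]=13 > 8: no swap
arr[1]=3 <= 8: swap with position 0, array becomes [3, 13, 13, 10, 8]
arr[2]=13 > 8: no swap
arr[3]=10 > 8: no swap

Place pivot at position 1: [3, 8, 13, 10, 13]
Pivot position: 1

After partitioning with pivot 8, the array becomes [3, 8, 13, 10, 13]. The pivot is placed at index 1. All elements to the left of the pivot are <= 8, and all elements to the right are > 8.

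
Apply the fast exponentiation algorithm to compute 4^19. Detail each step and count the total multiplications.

Computing 4^19 by squaring (build up from 4^1; each line after the first costs one multiplication):

4^1 = 4
4^2 = (4^1)^2 = 4^2 = 16
4^4 = (4^2)^2 = 16^2 = 256
4^8 = (4^4)^2 = 256^2 = 65536
4^9 = 4 * 4^8 = 4 * 65536 = 262144
4^18 = (4^9)^2 = 262144^2 = 68719476736
4^19 = 4 * 4^18 = 4 * 68719476736 = 274877906944

Result: 274877906944
Multiplications needed: 6 (6 lines after 4^1)

4^19 = 274877906944. Using exponentiation by squaring, this requires 6 multiplications. The key idea: if the exponent is even, square the half-power; if odd, multiply by the base once.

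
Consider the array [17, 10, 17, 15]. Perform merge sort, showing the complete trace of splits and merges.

Merge sort trace:

Split: [17, 10, 17, 15] -> [17, 10] and [17, 15]
  Split: [17, 10] -> [17] and [10]
  Merge: [17] + [10] -> [10, 17]
  Split: [17, 15] -> [17] and [15]
  Merge: [17] + [15] -> [15, 17]
Merge: [10, 17] + [15, 17] -> [10, 15, 17, 17]

Final sorted array: [10, 15, 17, 17]

The merge sort proceeds by recursively splitting the array and merging sorted halves.
After all merges, the sorted array is [10, 15, 17, 17].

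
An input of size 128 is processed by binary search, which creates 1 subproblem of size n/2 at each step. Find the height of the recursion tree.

For divide and conquer with division factor 2:

Problem sizes at each level:
Level 0: 128
Level 1: 64
Level 2: 32
Level 3: 16
Level 4: 8
Level 5: 4
Level 6: 2
Level 7: 1

The root is level 0 and the size-1 base case is level 7 (the tree spans levels 0 through 7, i.e. 8 levels counting the root), so the depth is the number of divisions: log_2(128) = 7

The recursion tree depth is log_2(128) = 7. At each level, the problem size is divided by 2, so it takes 7 divisions to reduce to a base case of size 1. The algorithm makes 1 recursive call at each level.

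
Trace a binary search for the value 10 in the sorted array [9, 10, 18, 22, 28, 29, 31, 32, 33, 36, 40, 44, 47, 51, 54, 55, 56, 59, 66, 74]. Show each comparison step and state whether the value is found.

Binary search for 10 in [9, 10, 18, 22, 28, 29, 31, 32, 33, 36, 40, 44, 47, 51, 54, 55, 56, 59, 66, 74]:

lo=0, hi=19, mid=9, arr[mid]=36 -> 36 > 10, search left half
lo=0, hi=8, mid=4, arr[mid]=28 -> 28 > 10, search left half
lo=0, hi=3, mid=1, arr[mid]=10 -> Found target at index 1!

Binary search finds 10 at index 1 after 3 comparisons. The search repeatedly halves the search space by comparing with the middle element.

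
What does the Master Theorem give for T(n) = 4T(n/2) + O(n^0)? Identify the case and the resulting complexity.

Master Theorem for T(n) = 4T(n/2) + O(n^0):

a = 4, b = 2, c = 0
log_b(a) = log_2(4) = 2.0000

Case 1: c = 0 < log_2(4) = 2.0000
T(n) = O(n^(log_2 4)) = O(n^2)

For T(n) = 4T(n/2) + O(n^0): log_2(4) = 2.0000. This is Case 1 of the Master Theorem (c < log_b(a), work dominated by leaves), giving O(n^2).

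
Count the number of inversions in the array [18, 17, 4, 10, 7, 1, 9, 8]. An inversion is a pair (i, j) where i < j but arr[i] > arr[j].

Finding inversions in [18, 17, 4, 10, 7, 1, 9, 8]:

(0, 1): arr[0]=18 > arr[1]=17
(0, 2): arr[0]=18 > arr[2]=4
(0, 3): arr[0]=18 > arr[3]=10
(0, 4): arr[0]=18 > arr[4]=7
(0, 5): arr[0]=18 > arr[5]=1
(0, 6): arr[0]=18 > arr[6]=9
(0, 7): arr[0]=18 > arr[7]=8
(1, 2): arr[1]=17 > arr[2]=4
(1, 3): arr[1]=17 > arr[3]=10
(1, 4): arr[1]=17 > arr[4]=7
(1, 5): arr[1]=17 > arr[5]=1
(1, 6): arr[1]=17 > arr[6]=9
(1, 7): arr[1]=17 > arr[7]=8
(2, 5): arr[2]=4 > arr[5]=1
(3, 4): arr[3]=10 > arr[4]=7
(3, 5): arr[3]=10 > arr[5]=1
(3, 6): arr[3]=10 > arr[6]=9
(3, 7): arr[3]=10 > arr[7]=8
(4, 5): arr[4]=7 > arr[5]=1
(6, 7): arr[6]=9 > arr[7]=8

Total inversions: 20

The array has 20 inversion(s): (0,1), (0,2), (0,3), (0,4), (0,5), (0,6), (0,7), (1,2), (1,3), (1,4), (1,5), (1,6), (1,7), (2,5), (3,4), (3,5), (3,6), (3,7), (4,5), (6,7). Each pair (i,j) satisfies i < j and arr[i] > arr[j].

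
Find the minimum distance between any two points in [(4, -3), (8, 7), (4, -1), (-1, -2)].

Computing all pairwise distances among 4 points:

d((4, -3), (8, 7)) = 10.7703
d((4, -3), (4, -1)) = 2.0 <-- minimum
d((4, -3), (-1, -2)) = 5.099
d((8, 7), (4, -1)) = 8.9443
d((8, 7), (-1, -2)) = 12.7279
d((4, -1), (-1, -2)) = 5.099

Closest pair: (4, -3) and (4, -1) with distance 2.0

The closest pair is (4, -3) and (4, -1) with Euclidean distance 2.0. For 4 points, brute-force pairwise comparison is shown above. For large n, the divide-and-conquer algorithm (sort by x, recurse on halves, check the dividing strip) achieves O(n log n).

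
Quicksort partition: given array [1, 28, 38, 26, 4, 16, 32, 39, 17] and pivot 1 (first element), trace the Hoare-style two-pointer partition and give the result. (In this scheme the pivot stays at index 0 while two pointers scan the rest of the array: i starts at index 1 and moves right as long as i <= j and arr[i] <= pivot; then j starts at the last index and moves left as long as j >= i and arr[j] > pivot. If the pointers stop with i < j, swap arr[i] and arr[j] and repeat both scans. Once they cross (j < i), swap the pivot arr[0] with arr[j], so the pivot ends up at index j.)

Hoare-style two-pointer partition with pivot = 1:

Initial array: [1, 28, 38, 26, 4, 16, 32, 39, 17]

Pointers start at i = 1, j = 8.
i ends at 1, j ends at 0: the pointers have crossed (j < i), so scanning stops.

j = 0, so swapping arr[0] with arr[j] leaves the pivot at position 0: [1, 28, 38, 26, 4, 16, 32, 39, 17]
Pivot position: 0

After partitioning with pivot 1, the array becomes [1, 28, 38, 26, 4, 16, 32, 39, 17]. The pivot is placed at index 0. All elements to the left of the pivot are <= 1, and all elements to the right are > 1.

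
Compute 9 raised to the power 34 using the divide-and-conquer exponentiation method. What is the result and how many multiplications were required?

Computing 9^34 by squaring (build up from 9^1; each line after the first costs one multiplication):

9^1 = 9
9^2 = (9^1)^2 = 9^2 = 81
9^4 = (9^2)^2 = 81^2 = 6561
9^8 = (9^4)^2 = 6561^2 = 43046721
9^16 = (9^8)^2 = 43046721^2 = 1853020188851841
9^17 = 9 * 9^16 = 9 * 1853020188851841 = 16677181699666569
9^34 = (9^17)^2 = 16677181699666569^2 = 278128389443693511257285776231761

Result: 278128389443693511257285776231761
Multiplications needed: 6 (6 lines after 9^1)

9^34 = 278128389443693511257285776231761. Using exponentiation by squaring, this requires 6 multiplications. The key idea: if the exponent is even, square the half-power; if odd, multiply by the base once.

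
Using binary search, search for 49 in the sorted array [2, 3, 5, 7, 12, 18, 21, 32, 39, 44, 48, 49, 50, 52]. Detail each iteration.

Binary search for 49 in [2, 3, 5, 7, 12, 18, 21, 32, 39, 44, 48, 49, 50, 52]:

lo=0, hi=13, mid=6, arr[mid]=21 -> 21 < 49, search right half
lo=7, hi=13, mid=10, arr[mid]=48 -> 48 < 49, search right half
lo=11, hi=13, mid=12, arr[mid]=50 -> 50 > 49, search left half
lo=11, hi=11, mid=11, arr[mid]=49 -> Found target at index 11!

Binary search finds 49 at index 11 after 4 comparisons. The search repeatedly halves the search space by comparing with the middle element.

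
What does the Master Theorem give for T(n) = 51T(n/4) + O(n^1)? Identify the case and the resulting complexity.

Master Theorem for T(n) = 51T(n/4) + O(n^1):

a = 51, b = 4, c = 1
log_b(a) = log_4(51) = 2.8362

Case 1: c = 1 < log_4(51) = 2.8362
T(n) = O(n^(log_4 51))

For T(n) = 51T(n/4) + O(n^1): log_4(51) = 2.8362. This is Case 1 of the Master Theorem (c < log_b(a), work dominated by leaves), giving O(n^(log_4 51)).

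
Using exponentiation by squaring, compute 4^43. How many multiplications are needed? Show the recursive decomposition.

Computing 4^43 by squaring (build up from 4^1; each line after the first costs one multiplication):

4^1 = 4
4^2 = (4^1)^2 = 4^2 = 16
4^4 = (4^2)^2 = 16^2 = 256
4^5 = 4 * 4^4 = 4 * 256 = 1024
4^10 = (4^5)^2 = 1024^2 = 1048576
4^20 = (4^10)^2 = 1048576^2 = 1099511627776
4^21 = 4 * 4^20 = 4 * 1099511627776 = 4398046511104
4^42 = (4^21)^2 = 4398046511104^2 = 19342813113834066795298816
4^43 = 4 * 4^42 = 4 * 19342813113834066795298816 = 77371252455336267181195264

Result: 77371252455336267181195264
Multiplications needed: 8 (8 lines after 4^1)

4^43 = 77371252455336267181195264. Using exponentiation by squaring, this requires 8 multiplications. The key idea: if the exponent is even, square the half-power; if odd, multiply by the base once.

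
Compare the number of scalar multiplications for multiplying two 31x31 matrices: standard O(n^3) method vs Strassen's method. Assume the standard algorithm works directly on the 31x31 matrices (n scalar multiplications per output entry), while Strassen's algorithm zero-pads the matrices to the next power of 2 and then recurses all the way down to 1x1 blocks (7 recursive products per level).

Matrix multiplication for 31x31 matrices:

Strassen's algorithm requires power-of-2 dimensions. Pad 31x31 to 32x32 (next power of 2).

Standard algorithm: 31^3 = 29791 multiplications
Strassen's algorithm: 7^(log2(32)) = 7^5 = 16807 multiplications
Savings: 29791 - 16807 = 12984 multiplications

Standard: 29791 multiplications (31^3). Strassen: 16807 multiplications (7^5, after padding to 32x32). Strassen reduces 8 recursive multiplications to 7 at each level.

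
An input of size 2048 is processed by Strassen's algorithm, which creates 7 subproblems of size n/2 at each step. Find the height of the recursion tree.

For divide and conquer with division factor 2:

Problem sizes at each level:
Level 0: 2048
Level 1: 1024
Level 2: 512
Level 3: 256
Level 4: 128
Level 5: 64
Level 6: 32
Level 7: 16
Level 8: 8
Level 9: 4
Level 10: 2
Level 11: 1

The root is level 0 and the size-1 base case is level 11 (the tree spans levels 0 through 11, i.e. 12 levels counting the root), so the depth is the number of divisions: log_2(2048) = 11

The recursion tree depth is log_2(2048) = 11. At each level, the problem size is divided by 2, so it takes 11 divisions to reduce to a base case of size 1. The algorithm makes 7 recursive calls at each level.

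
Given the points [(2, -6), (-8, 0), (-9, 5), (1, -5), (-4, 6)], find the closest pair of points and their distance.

Computing all pairwise distances among 5 points:

d((2, -6), (-8, 0)) = 11.6619
d((2, -6), (-9, 5)) = 15.5563
d((2, -6), (1, -5)) = 1.4142 <-- minimum
d((2, -6), (-4, 6)) = 13.4164
d((-8, 0), (-9, 5)) = 5.099
d((-8, 0), (1, -5)) = 10.2956
d((-8, 0), (-4, 6)) = 7.2111
d((-9, 5), (1, -5)) = 14.1421
d((-9, 5), (-4, 6)) = 5.099
d((1, -5), (-4, 6)) = 12.083

Closest pair: (2, -6) and (1, -5) with distance 1.4142

The closest pair is (2, -6) and (1, -5) with Euclidean distance 1.4142. For 5 points, brute-force pairwise comparison is shown above. For large n, the divide-and-conquer algorithm (sort by x, recurse on halves, check the dividing strip) achieves O(n log n).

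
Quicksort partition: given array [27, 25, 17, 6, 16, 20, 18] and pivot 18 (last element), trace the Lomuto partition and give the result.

Lomuto partition with pivot = 18:

Initial array: [27, 25, 17, 6, 16, 20, 18]

arr[0]=27 > 18: no swap
arr[1]=25 > 18: no swap
arr[2]=17 <= 18: swap with position 0, array becomes [17, 25, 27, 6, 16, 20, 18]
arr[3]=6 <= 18: swap with position 1, array becomes [17, 6, 27, 25, 16, 20, 18]
arr[4]=16 <= 18: swap with position 2, array becomes [17, 6, 16, 25, 27, 20, 18]
arr[5]=20 > 18: no swap

Place pivot at position 3: [17, 6, 16, 18, 27, 20, 25]
Pivot position: 3

After partitioning with pivot 18, the array becomes [17, 6, 16, 18, 27, 20, 25]. The pivot is placed at index 3. All elements to the left of the pivot are <= 18, and all elements to the right are > 18.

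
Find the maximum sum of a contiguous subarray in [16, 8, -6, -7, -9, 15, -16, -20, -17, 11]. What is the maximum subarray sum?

Using Kadane's algorithm on [16, 8, -6, -7, -9, 15, -16, -20, -17, 11]:

Scanning through the array:
Position 1 (value 8): max_ending_here = 24, max_so_far = 24
Position 2 (value -6): max_ending_here = 18, max_so_far = 24
Position 3 (value -7): max_ending_here = 11, max_so_far = 24
Position 4 (value -9): max_ending_here = 2, max_so_far = 24
Position 5 (value 15): max_ending_here = 17, max_so_far = 24
Position 6 (value -16): max_ending_here = 1, max_so_far = 24
Position 7 (value -20): max_ending_here = -19, max_so_far = 24
Position 8 (value -17): max_ending_here = -17, max_so_far = 24
Position 9 (value 11): max_ending_here = 11, max_so_far = 24

Maximum subarray: [16, 8]
Maximum sum: 24

The maximum subarray is [16, 8] with sum 24. This subarray runs from index 0 to index 1.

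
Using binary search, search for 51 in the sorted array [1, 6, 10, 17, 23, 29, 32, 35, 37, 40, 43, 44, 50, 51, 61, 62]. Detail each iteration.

Binary search for 51 in [1, 6, 10, 17, 23, 29, 32, 35, 37, 40, 43, 44, 50, 51, 61, 62]:

lo=0, hi=15, mid=7, arr[mid]=35 -> 35 < 51, search right half
lo=8, hi=15, mid=11, arr[mid]=44 -> 44 < 51, search right half
lo=12, hi=15, mid=13, arr[mid]=51 -> Found target at index 13!

Binary search finds 51 at index 13 after 3 comparisons. The search repeatedly halves the search space by comparing with the middle element.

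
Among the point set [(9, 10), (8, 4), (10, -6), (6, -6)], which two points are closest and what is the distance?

Computing all pairwise distances among 4 points:

d((9, 10), (8, 4)) = 6.0828
d((9, 10), (10, -6)) = 16.0312
d((9, 10), (6, -6)) = 16.2788
d((8, 4), (10, -6)) = 10.198
d((8, 4), (6, -6)) = 10.198
d((10, -6), (6, -6)) = 4.0 <-- minimum

Closest pair: (10, -6) and (6, -6) with distance 4.0

The closest pair is (10, -6) and (6, -6) with Euclidean distance 4.0. For 4 points, brute-force pairwise comparison is shown above. For large n, the divide-and-conquer algorithm (sort by x, recurse on halves, check the dividing strip) achieves O(n log n).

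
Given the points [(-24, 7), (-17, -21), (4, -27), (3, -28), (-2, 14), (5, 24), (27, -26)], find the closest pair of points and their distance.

Computing all pairwise distances among 7 points:

d((-24, 7), (-17, -21)) = 28.8617
d((-24, 7), (4, -27)) = 44.0454
d((-24, 7), (3, -28)) = 44.2041
d((-24, 7), (-2, 14)) = 23.0868
d((-24, 7), (5, 24)) = 33.6155
d((-24, 7), (27, -26)) = 60.7454
d((-17, -21), (4, -27)) = 21.8403
d((-17, -21), (3, -28)) = 21.1896
d((-17, -21), (-2, 14)) = 38.0789
d((-17, -21), (5, 24)) = 50.0899
d((-17, -21), (27, -26)) = 44.2832
d((4, -27), (3, -28)) = 1.4142 <-- minimum
d((4, -27), (-2, 14)) = 41.4367
d((4, -27), (5, 24)) = 51.0098
d((4, -27), (27, -26)) = 23.0217
d((3, -28), (-2, 14)) = 42.2966
d((3, -28), (5, 24)) = 52.0384
d((3, -28), (27, -26)) = 24.0832
d((-2, 14), (5, 24)) = 12.2066
d((-2, 14), (27, -26)) = 49.4065
d((5, 24), (27, -26)) = 54.626

Closest pair: (4, -27) and (3, -28) with distance 1.4142

The closest pair is (4, -27) and (3, -28) with Euclidean distance 1.4142. For 7 points, brute-force pairwise comparison is shown above. For large n, the divide-and-conquer algorithm (sort by x, recurse on halves, check the dividing strip) achieves O(n log n).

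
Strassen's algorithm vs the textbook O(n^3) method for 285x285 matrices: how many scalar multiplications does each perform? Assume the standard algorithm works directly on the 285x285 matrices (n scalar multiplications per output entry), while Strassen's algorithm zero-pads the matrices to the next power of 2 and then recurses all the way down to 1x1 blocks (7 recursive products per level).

Matrix multiplication for 285x285 matrices:

Strassen's algorithm requires power-of-2 dimensions. Pad 285x285 to 512x512 (next power of 2).

Standard algorithm: 285^3 = 23149125 multiplications
Strassen's algorithm: 7^(log2(512)) = 7^9 = 40353607 multiplications
Difference: 23149125 - 40353607 = -17204482 (Strassen uses MORE here due to padding overhead — for small or just-over-power-of-2 n, padding can outweigh the per-level savings)

Standard: 23149125 multiplications (285^3). Strassen: 40353607 multiplications (7^9, after padding to 512x512). Strassen reduces 8 recursive multiplications to 7 at each level.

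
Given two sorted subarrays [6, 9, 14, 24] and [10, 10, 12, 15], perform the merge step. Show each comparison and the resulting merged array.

Merging process:

Compare 6 vs 10: take 6 from left. Merged: [6]
Compare 9 vs 10: take 9 from left. Merged: [6, 9]
Compare 14 vs 10: take 10 from right. Merged: [6, 9, 10]
Compare 14 vs 10: take 10 from right. Merged: [6, 9, 10, 10]
Compare 14 vs 12: take 12 from right. Merged: [6, 9, 10, 10, 12]
Compare 14 vs 15: take 14 from left. Merged: [6, 9, 10, 10, 12, 14]
Compare 24 vs 15: take 15 from right. Merged: [6, 9, 10, 10, 12, 14, 15]
Append remaining from left: [24]. Merged: [6, 9, 10, 10, 12, 14, 15, 24]

Final merged array: [6, 9, 10, 10, 12, 14, 15, 24]
Total comparisons: 7

The merged array is [6, 9, 10, 10, 12, 14, 15, 24], requiring 7 comparisons. The merge step runs in O(n) time where n is the total number of elements.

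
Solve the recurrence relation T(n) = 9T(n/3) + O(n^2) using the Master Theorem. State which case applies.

Master Theorem for T(n) = 9T(n/3) + O(n^2):

a = 9, b = 3, c = 2
log_b(a) = log_3(9) = 2.0000

Case 2: c = 2 = log_3(9) = 2.0000
T(n) = O(n^2 log n) = O(n^2 log n)

For T(n) = 9T(n/3) + O(n^2): log_3(9) = 2.0000. This is Case 2 of the Master Theorem (c = log_b(a), equal work at all levels), giving O(n^2 log n).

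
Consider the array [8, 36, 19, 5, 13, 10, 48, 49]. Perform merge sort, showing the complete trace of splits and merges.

Merge sort trace:

Split: [8, 36, 19, 5, 13, 10, 48, 49] -> [8, 36, 19, 5] and [13, 10, 48, 49]
  Split: [8, 36, 19, 5] -> [8, 36] and [19, 5]
    Split: [8, 36] -> [8] and [36]
    Merge: [8] + [36] -> [8, 36]
    Split: [19, 5] -> [19] and [5]
    Merge: [19] + [5] -> [5, 19]
  Merge: [8, 36] + [5, 19] -> [5, 8, 19, 36]
  Split: [13, 10, 48, 49] -> [13, 10] and [48, 49]
    Split: [13, 10] -> [13] and [10]
    Merge: [13] + [10] -> [10, 13]
    Split: [48, 49] -> [48] and [49]
    Merge: [48] + [49] -> [48, 49]
  Merge: [10, 13] + [48, 49] -> [10, 13, 48, 49]
Merge: [5, 8, 19, 36] + [10, 13, 48, 49] -> [5, 8, 10, 13, 19, 36, 48, 49]

Final sorted array: [5, 8, 10, 13, 19, 36, 48, 49]

The merge sort proceeds by recursively splitting the array and merging sorted halves.
After all merges, the sorted array is [5, 8, 10, 13, 19, 36, 48, 49].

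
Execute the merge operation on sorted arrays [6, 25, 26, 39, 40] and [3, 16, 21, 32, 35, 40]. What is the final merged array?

Merging process:

Compare 6 vs 3: take 3 from right. Merged: [3]
Compare 6 vs 16: take 6 from left. Merged: [3, 6]
Compare 25 vs 16: take 16 from right. Merged: [3, 6, 16]
Compare 25 vs 21: take 21 from right. Merged: [3, 6, 16, 21]
Compare 25 vs 32: take 25 from left. Merged: [3, 6, 16, 21, 25]
Compare 26 vs 32: take 26 from left. Merged: [3, 6, 16, 21, 25, 26]
Compare 39 vs 32: take 32 from right. Merged: [3, 6, 16, 21, 25, 26, 32]
Compare 39 vs 35: take 35 from right. Merged: [3, 6, 16, 21, 25, 26, 32, 35]
Compare 39 vs 40: take 39 from left. Merged: [3, 6, 16, 21, 25, 26, 32, 35, 39]
Compare 40 vs 40: take 40 from left. Merged: [3, 6, 16, 21, 25, 26, 32, 35, 39, 40]
Append remaining from right: [40]. Merged: [3, 6, 16, 21, 25, 26, 32, 35, 39, 40, 40]

Final merged array: [3, 6, 16, 21, 25, 26, 32, 35, 39, 40, 40]
Total comparisons: 10

The merged array is [3, 6, 16, 21, 25, 26, 32, 35, 39, 40, 40], requiring 10 comparisons. The merge step runs in O(n) time where n is the total number of elements.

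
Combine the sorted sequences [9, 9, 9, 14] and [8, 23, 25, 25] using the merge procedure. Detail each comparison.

Merging process:

Compare 9 vs 8: take 8 from right. Merged: [8]
Compare 9 vs 23: take 9 from left. Merged: [8, 9]
Compare 9 vs 23: take 9 from left. Merged: [8, 9, 9]
Compare 9 vs 23: take 9 from left. Merged: [8, 9, 9, 9]
Compare 14 vs 23: take 14 from left. Merged: [8, 9, 9, 9, 14]
Append remaining from right: [23, 25, 25]. Merged: [8, 9, 9, 9, 14, 23, 25, 25]

Final merged array: [8, 9, 9, 9, 14, 23, 25, 25]
Total comparisons: 5

The merged array is [8, 9, 9, 9, 14, 23, 25, 25], requiring 5 comparisons. The merge step runs in O(n) time where n is the total number of elements.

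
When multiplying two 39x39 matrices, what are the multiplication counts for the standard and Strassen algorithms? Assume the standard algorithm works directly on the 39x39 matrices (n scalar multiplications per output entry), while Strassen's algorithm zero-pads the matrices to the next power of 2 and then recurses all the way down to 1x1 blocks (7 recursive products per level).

Matrix multiplication for 39x39 matrices:

Strassen's algorithm requires power-of-2 dimensions. Pad 39x39 to 64x64 (next power of 2).

Standard algorithm: 39^3 = 59319 multiplications
Strassen's algorithm: 7^(log2(64)) = 7^6 = 117649 multiplications
Difference: 59319 - 117649 = -58330 (Strassen uses MORE here due to padding overhead — for small or just-over-power-of-2 n, padding can outweigh the per-level savings)

Standard: 59319 multiplications (39^3). Strassen: 117649 multiplications (7^6, after padding to 64x64). Strassen reduces 8 recursive multiplications to 7 at each level.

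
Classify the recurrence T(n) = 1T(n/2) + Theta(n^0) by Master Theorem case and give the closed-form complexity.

Master Theorem for T(n) = 1T(n/2) + O(n^0):

a = 1, b = 2, c = 0
log_b(a) = log_2(1) = 0.0000

Case 2: c = 0 = log_2(1) = 0.0000
T(n) = O(n^0 log n) = O(log n)

For T(n) = 1T(n/2) + O(n^0): log_2(1) = 0.0000. This is Case 2 of the Master Theorem (c = log_b(a), equal work at all levels), giving O(log n).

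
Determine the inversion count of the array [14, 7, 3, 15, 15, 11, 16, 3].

Finding inversions in [14, 7, 3, 15, 15, 11, 16, 3]:

(0, 1): arr[0]=14 > arr[1]=7
(0, 2): arr[0]=14 > arr[2]=3
(0, 5): arr[0]=14 > arr[5]=11
(0, 7): arr[0]=14 > arr[7]=3
(1, 2): arr[1]=7 > arr[2]=3
(1, 7): arr[1]=7 > arr[7]=3
(3, 5): arr[3]=15 > arr[5]=11
(3, 7): arr[3]=15 > arr[7]=3
(4, 5): arr[4]=15 > arr[5]=11
(4, 7): arr[4]=15 > arr[7]=3
(5, 7): arr[5]=11 > arr[7]=3
(6, 7): arr[6]=16 > arr[7]=3

Total inversions: 12

The array has 12 inversion(s): (0,1), (0,2), (0,5), (0,7), (1,2), (1,7), (3,5), (3,7), (4,5), (4,7), (5,7), (6,7). Each pair (i,j) satisfies i < j and arr[i] > arr[j].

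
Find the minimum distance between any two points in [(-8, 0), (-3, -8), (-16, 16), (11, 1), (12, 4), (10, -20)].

Computing all pairwise distances among 6 points:

d((-8, 0), (-3, -8)) = 9.434
d((-8, 0), (-16, 16)) = 17.8885
d((-8, 0), (11, 1)) = 19.0263
d((-8, 0), (12, 4)) = 20.3961
d((-8, 0), (10, -20)) = 26.9072
d((-3, -8), (-16, 16)) = 27.2947
d((-3, -8), (11, 1)) = 16.6433
d((-3, -8), (12, 4)) = 19.2094
d((-3, -8), (10, -20)) = 17.6918
d((-16, 16), (11, 1)) = 30.8869
d((-16, 16), (12, 4)) = 30.4631
d((-16, 16), (10, -20)) = 44.4072
d((11, 1), (12, 4)) = 3.1623 <-- minimum
d((11, 1), (10, -20)) = 21.0238
d((12, 4), (10, -20)) = 24.0832

Closest pair: (11, 1) and (12, 4) with distance 3.1623

The closest pair is (11, 1) and (12, 4) with Euclidean distance 3.1623. For 6 points, brute-force pairwise comparison is shown above. For large n, the divide-and-conquer algorithm (sort by x, recurse on halves, check the dividing strip) achieves O(n log n).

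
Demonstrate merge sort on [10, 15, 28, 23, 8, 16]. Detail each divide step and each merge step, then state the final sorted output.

Merge sort trace:

Split: [10, 15, 28, 23, 8, 16] -> [10, 15, 28] and [23, 8, 16]
  Split: [10, 15, 28] -> [10] and [15, 28]
    Split: [15, 28] -> [15] and [28]
    Merge: [15] + [28] -> [15, 28]
  Merge: [10] + [15, 28] -> [10, 15, 28]
  Split: [23, 8, 16] -> [23] and [8, 16]
    Split: [8, 16] -> [8] and [16]
    Merge: [8] + [16] -> [8, 16]
  Merge: [23] + [8, 16] -> [8, 16, 23]
Merge: [10, 15, 28] + [8, 16, 23] -> [8, 10, 15, 16, 23, 28]

Final sorted array: [8, 10, 15, 16, 23, 28]

The merge sort proceeds by recursively splitting the array and merging sorted halves.
After all merges, the sorted array is [8, 10, 15, 16, 23, 28].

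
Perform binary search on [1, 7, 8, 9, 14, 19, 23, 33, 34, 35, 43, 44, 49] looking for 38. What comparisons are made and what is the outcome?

Binary search for 38 in [1, 7, 8, 9, 14, 19, 23, 33, 34, 35, 43, 44, 49]:

lo=0, hi=12, mid=6, arr[mid]=23 -> 23 < 38, search right half
lo=7, hi=12, mid=9, arr[mid]=35 -> 35 < 38, search right half
lo=10, hi=12, mid=11, arr[mid]=44 -> 44 > 38, search left half
lo=10, hi=10, mid=10, arr[mid]=43 -> 43 > 38, search left half
lo=10 > hi=9, target 38 not found

Binary search determines that 38 is not in the array after 4 comparisons. The search space was exhausted without finding the target.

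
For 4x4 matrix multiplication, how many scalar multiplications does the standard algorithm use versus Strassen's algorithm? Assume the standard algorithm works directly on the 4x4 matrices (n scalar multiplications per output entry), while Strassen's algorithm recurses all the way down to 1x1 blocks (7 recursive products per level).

Matrix multiplication for 4x4 matrices:

Standard algorithm: 4^3 = 64 multiplications
Strassen's algorithm: 7^(log2(4)) = 7^2 = 49 multiplications
Savings: 64 - 49 = 15 multiplications

Standard: 64 multiplications (4^3). Strassen: 49 multiplications (7^2). Strassen reduces 8 recursive multiplications to 7 at each level.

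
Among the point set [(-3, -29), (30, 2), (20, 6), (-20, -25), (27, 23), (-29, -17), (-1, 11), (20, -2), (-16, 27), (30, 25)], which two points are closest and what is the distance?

Computing all pairwise distances among 10 points:

d((-3, -29), (30, 2)) = 45.2769
d((-3, -29), (20, 6)) = 41.8808
d((-3, -29), (-20, -25)) = 17.4642
d((-3, -29), (27, 23)) = 60.0333
d((-3, -29), (-29, -17)) = 28.6356
d((-3, -29), (-1, 11)) = 40.05
d((-3, -29), (20, -2)) = 35.4683
d((-3, -29), (-16, 27)) = 57.4891
d((-3, -29), (30, 25)) = 63.2851
d((30, 2), (20, 6)) = 10.7703
d((30, 2), (-20, -25)) = 56.8243
d((30, 2), (27, 23)) = 21.2132
d((30, 2), (-29, -17)) = 61.9839
d((30, 2), (-1, 11)) = 32.28
d((30, 2), (20, -2)) = 10.7703
d((30, 2), (-16, 27)) = 52.3546
d((30, 2), (30, 25)) = 23.0
d((20, 6), (-20, -25)) = 50.6063
d((20, 6), (27, 23)) = 18.3848
d((20, 6), (-29, -17)) = 54.1295
d((20, 6), (-1, 11)) = 21.587
d((20, 6), (20, -2)) = 8.0
d((20, 6), (-16, 27)) = 41.6773
d((20, 6), (30, 25)) = 21.4709
d((-20, -25), (27, 23)) = 67.1789
d((-20, -25), (-29, -17)) = 12.0416
d((-20, -25), (-1, 11)) = 40.7063
d((-20, -25), (20, -2)) = 46.1411
d((-20, -25), (-16, 27)) = 52.1536
d((-20, -25), (30, 25)) = 70.7107
d((27, 23), (-29, -17)) = 68.8186
d((27, 23), (-1, 11)) = 30.4631
d((27, 23), (20, -2)) = 25.9615
d((27, 23), (-16, 27)) = 43.1856
d((27, 23), (30, 25)) = 3.6056 <-- minimum
d((-29, -17), (-1, 11)) = 39.598
d((-29, -17), (20, -2)) = 51.2445
d((-29, -17), (-16, 27)) = 45.8803
d((-29, -17), (30, 25)) = 72.4224
d((-1, 11), (20, -2)) = 24.6982
d((-1, 11), (-16, 27)) = 21.9317
d((-1, 11), (30, 25)) = 34.0147
d((20, -2), (-16, 27)) = 46.2277
d((20, -2), (30, 25)) = 28.7924
d((-16, 27), (30, 25)) = 46.0435

Closest pair: (27, 23) and (30, 25) with distance 3.6056

The closest pair is (27, 23) and (30, 25) with Euclidean distance 3.6056. For 10 points, brute-force pairwise comparison is shown above. For large n, the divide-and-conquer algorithm (sort by x, recurse on halves, check the dividing strip) achieves O(n log n).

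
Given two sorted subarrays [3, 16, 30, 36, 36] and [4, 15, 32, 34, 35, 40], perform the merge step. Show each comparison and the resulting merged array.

Merging process:

Compare 3 vs 4: take 3 from left. Merged: [3]
Compare 16 vs 4: take 4 from right. Merged: [3, 4]
Compare 16 vs 15: take 15 from right. Merged: [3, 4, 15]
Compare 16 vs 32: take 16 from left. Merged: [3, 4, 15, 16]
Compare 30 vs 32: take 30 from left. Merged: [3, 4, 15, 16, 30]
Compare 36 vs 32: take 32 from right. Merged: [3, 4, 15, 16, 30, 32]
Compare 36 vs 34: take 34 from right. Merged: [3, 4, 15, 16, 30, 32, 34]
Compare 36 vs 35: take 35 from right. Merged: [3, 4, 15, 16, 30, 32, 34, 35]
Compare 36 vs 40: take 36 from left. Merged: [3, 4, 15, 16, 30, 32, 34, 35, 36]
Compare 36 vs 40: take 36 from left. Merged: [3, 4, 15, 16, 30, 32, 34, 35, 36, 36]
Append remaining from right: [40]. Merged: [3, 4, 15, 16, 30, 32, 34, 35, 36, 36, 40]

Final merged array: [3, 4, 15, 16, 30, 32, 34, 35, 36, 36, 40]
Total comparisons: 10

The merged array is [3, 4, 15, 16, 30, 32, 34, 35, 36, 36, 40], requiring 10 comparisons. The merge step runs in O(n) time where n is the total number of elements.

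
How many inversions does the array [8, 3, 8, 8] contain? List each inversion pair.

Finding inversions in [8, 3, 8, 8]:

(0, 1): arr[0]=8 > arr[1]=3

Total inversions: 1

The array has 1 inversion(s): (0,1). Each pair (i,j) satisfies i < j and arr[i] > arr[j].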